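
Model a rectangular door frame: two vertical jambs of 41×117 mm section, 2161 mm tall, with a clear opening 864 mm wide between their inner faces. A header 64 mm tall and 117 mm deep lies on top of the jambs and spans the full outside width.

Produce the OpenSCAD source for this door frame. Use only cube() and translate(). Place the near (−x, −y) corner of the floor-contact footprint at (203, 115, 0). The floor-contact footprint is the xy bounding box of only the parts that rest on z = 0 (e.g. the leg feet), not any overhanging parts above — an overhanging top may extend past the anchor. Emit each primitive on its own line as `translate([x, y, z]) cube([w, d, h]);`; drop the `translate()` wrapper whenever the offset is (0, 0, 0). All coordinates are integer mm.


translate([203, 115, 0]) cube([41, 117, 2161]);
translate([1108, 115, 0]) cube([41, 117, 2161]);
translate([203, 115, 2161]) cube([946, 117, 64]);


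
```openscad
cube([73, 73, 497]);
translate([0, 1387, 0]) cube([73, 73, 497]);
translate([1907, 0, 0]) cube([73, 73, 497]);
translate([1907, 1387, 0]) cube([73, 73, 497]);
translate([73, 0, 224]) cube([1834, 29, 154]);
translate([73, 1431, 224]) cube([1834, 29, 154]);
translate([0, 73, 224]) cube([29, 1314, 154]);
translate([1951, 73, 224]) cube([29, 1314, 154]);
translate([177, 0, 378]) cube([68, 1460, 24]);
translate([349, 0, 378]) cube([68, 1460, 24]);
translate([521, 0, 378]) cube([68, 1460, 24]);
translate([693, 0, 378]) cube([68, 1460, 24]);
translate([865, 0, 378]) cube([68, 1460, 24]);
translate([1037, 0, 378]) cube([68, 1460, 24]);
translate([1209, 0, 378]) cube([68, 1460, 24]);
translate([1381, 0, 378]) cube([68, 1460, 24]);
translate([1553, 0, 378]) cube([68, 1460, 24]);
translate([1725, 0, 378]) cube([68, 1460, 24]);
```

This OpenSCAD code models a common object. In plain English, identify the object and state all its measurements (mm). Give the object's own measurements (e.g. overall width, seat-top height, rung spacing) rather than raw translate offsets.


A bed frame 1980 mm long (x) by 1460 mm wide (y). Four 73×73 mm corner posts, 497 mm tall, at the corners of the footprint. Four rails of 29 mm thickness and 154 mm height run between adjacent posts with their undersides at z = 224 mm, their outer faces flush with the outside of the frame (the two x-running rails run between the posts' inner faces; the two y-running rails run between the posts' inner faces). 10 slats, each 68 mm wide (x) and 24 mm thick, lie across the top of the two x-running rails, running the full 1460 mm width of the frame in y; along x they sit between the end posts with a 104 mm gap after the −x posts and between neighbouring slats, leaving 114 mm before the +x posts.


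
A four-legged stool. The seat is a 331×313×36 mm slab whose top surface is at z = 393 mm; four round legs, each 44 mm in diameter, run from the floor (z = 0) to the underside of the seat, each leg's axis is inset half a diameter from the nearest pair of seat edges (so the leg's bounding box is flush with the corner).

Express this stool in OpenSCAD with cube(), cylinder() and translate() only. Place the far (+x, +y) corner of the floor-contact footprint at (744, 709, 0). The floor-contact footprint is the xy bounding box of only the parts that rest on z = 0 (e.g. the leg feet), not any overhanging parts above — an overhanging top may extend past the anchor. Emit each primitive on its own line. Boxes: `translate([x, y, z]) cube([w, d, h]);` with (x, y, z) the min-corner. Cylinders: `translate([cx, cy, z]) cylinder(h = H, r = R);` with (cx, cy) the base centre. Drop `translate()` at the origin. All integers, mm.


translate([413, 396, 357]) cube([331, 313, 36]);
translate([435, 418, 0]) cylinder(h = 357, r = 22);
translate([722, 418, 0]) cylinder(h = 357, r = 22);
translate([435, 687, 0]) cylinder(h = 357, r = 22);
translate([722, 687, 0]) cylinder(h = 357, r = 22);


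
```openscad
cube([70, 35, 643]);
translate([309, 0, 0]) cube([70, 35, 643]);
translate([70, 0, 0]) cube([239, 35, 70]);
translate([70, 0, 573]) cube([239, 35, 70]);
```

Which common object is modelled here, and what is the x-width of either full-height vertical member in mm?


A picture frame. The border width is 70 mm.

Four thin pieces enclosing a rectangular opening — a picture frame. The two full-height stiles are 643 mm tall; the top rail sits at z = 573 and is 70 mm tall, so the border above the opening is 643 − 573 = 70 mm, matching the stile x-width.


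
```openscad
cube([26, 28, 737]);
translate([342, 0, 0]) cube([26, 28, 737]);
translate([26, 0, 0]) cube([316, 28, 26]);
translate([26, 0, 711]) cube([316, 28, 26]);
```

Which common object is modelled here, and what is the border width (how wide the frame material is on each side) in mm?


A picture frame. The border width is 26 mm.

Four thin pieces enclosing a rectangular opening — a picture frame. The two full-height stiles are 737 mm tall; the top rail sits at z = 711 and is 26 mm tall, so the border above the opening is 737 − 711 = 26 mm, matching the stile x-width.


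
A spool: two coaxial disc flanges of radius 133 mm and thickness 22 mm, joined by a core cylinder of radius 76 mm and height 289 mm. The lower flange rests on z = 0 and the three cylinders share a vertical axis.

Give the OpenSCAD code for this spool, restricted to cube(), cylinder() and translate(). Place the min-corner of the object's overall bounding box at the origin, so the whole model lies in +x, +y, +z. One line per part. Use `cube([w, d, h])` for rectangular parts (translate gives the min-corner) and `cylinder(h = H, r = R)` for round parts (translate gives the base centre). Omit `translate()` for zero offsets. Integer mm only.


translate([133, 133, 0]) cylinder(h = 22, r = 133);
translate([133, 133, 22]) cylinder(h = 289, r = 76);
translate([133, 133, 311]) cylinder(h = 22, r = 133);


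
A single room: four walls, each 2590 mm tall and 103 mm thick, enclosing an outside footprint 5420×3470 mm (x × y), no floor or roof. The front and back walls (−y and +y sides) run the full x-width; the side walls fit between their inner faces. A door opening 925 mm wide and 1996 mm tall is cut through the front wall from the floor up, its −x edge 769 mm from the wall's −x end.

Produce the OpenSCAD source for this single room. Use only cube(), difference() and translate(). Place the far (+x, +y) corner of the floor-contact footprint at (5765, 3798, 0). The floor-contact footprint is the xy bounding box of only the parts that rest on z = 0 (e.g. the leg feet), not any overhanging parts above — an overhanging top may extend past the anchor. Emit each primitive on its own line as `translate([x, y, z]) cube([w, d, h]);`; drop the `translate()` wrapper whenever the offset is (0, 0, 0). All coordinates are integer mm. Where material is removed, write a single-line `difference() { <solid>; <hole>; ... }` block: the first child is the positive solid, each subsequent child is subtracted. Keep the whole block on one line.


difference() { translate([345, 328, 0]) cube([5420, 103, 2590]); translate([1114, 328, 0]) cube([925, 103, 1996]); }
translate([345, 3695, 0]) cube([5420, 103, 2590]);
translate([345, 431, 0]) cube([103, 3264, 2590]);
translate([5662, 431, 0]) cube([103, 3264, 2590]);


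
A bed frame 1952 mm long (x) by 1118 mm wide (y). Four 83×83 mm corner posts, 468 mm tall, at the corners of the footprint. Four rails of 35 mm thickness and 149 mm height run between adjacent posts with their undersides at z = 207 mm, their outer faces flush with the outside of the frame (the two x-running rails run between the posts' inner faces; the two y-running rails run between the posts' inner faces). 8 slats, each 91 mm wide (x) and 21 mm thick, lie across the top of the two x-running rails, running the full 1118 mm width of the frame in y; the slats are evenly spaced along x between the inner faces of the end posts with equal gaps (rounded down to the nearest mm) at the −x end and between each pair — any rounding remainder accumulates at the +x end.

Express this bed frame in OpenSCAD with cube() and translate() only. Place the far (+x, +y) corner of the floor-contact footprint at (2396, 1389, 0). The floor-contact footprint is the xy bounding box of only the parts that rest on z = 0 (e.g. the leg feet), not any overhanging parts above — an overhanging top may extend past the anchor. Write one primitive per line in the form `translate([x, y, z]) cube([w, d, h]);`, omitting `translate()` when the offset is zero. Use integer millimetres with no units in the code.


translate([444, 271, 0]) cube([83, 83, 468]);
translate([444, 1306, 0]) cube([83, 83, 468]);
translate([2313, 271, 0]) cube([83, 83, 468]);
translate([2313, 1306, 0]) cube([83, 83, 468]);
translate([527, 271, 207]) cube([1786, 35, 149]);
translate([527, 1354, 207]) cube([1786, 35, 149]);
translate([444, 354, 207]) cube([35, 952, 149]);
translate([2361, 354, 207]) cube([35, 952, 149]);
translate([644, 271, 356]) cube([91, 1118, 21]);
translate([852, 271, 356]) cube([91, 1118, 21]);
translate([1060, 271, 356]) cube([91, 1118, 21]);
translate([1268, 271, 356]) cube([91, 1118, 21]);
translate([1476, 271, 356]) cube([91, 1118, 21]);
translate([1684, 271, 356]) cube([91, 1118, 21]);
translate([1892, 271, 356]) cube([91, 1118, 21]);
translate([2100, 271, 356]) cube([91, 1118, 21]);


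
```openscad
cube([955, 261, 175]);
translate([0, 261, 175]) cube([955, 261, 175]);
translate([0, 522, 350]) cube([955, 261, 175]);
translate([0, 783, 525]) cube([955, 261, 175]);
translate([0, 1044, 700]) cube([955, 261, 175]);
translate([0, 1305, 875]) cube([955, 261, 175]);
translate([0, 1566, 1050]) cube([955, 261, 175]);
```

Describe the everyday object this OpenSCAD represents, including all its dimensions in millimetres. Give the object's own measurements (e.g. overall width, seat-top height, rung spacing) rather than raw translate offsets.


A straight staircase of 7 solid steps. Each step is 955 mm wide (x), 261 mm deep (y, the going) and 175 mm tall (the rise). The first step rests on the floor; each subsequent step sits one going further in +y and one rise higher in +z, directly behind and above the previous step with no overlap.


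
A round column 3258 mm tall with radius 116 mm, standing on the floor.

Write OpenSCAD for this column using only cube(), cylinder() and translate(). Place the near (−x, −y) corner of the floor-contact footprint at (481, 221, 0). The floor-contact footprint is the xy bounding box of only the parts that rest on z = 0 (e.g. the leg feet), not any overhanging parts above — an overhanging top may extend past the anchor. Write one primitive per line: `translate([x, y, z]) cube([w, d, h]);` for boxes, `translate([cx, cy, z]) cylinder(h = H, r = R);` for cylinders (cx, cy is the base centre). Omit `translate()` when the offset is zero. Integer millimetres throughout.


translate([597, 337, 0]) cylinder(h = 3258, r = 116);


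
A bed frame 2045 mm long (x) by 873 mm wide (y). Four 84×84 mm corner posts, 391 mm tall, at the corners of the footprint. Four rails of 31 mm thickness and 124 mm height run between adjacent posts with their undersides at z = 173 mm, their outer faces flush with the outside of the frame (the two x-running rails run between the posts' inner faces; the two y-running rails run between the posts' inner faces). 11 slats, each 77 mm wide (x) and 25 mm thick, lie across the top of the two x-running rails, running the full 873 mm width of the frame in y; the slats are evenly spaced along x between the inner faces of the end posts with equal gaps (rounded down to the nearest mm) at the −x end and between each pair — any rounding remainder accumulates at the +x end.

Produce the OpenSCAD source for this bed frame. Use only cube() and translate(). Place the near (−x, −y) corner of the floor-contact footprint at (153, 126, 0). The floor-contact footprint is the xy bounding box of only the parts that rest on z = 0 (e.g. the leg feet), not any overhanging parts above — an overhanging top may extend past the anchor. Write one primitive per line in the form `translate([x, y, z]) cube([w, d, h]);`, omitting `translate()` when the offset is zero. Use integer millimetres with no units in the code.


// slat z = rail_z + rail_h = 173 + 124 = 297
// slat gap = ⌊(1877 − 11·77) / 12⌋ = 85
translate([153, 126, 0]) cube([84, 84, 391]);
translate([153, 915, 0]) cube([84, 84, 391]);
translate([2114, 126, 0]) cube([84, 84, 391]);
translate([2114, 915, 0]) cube([84, 84, 391]);
translate([237, 126, 173]) cube([1877, 31, 124]);
translate([237, 968, 173]) cube([1877, 31, 124]);
translate([153, 210, 173]) cube([31, 705, 124]);
translate([2167, 210, 173]) cube([31, 705, 124]);
translate([322, 126, 297]) cube([77, 873, 25]);
translate([484, 126, 297]) cube([77, 873, 25]);
translate([646, 126, 297]) cube([77, 873, 25]);
translate([808, 126, 297]) cube([77, 873, 25]);
translate([970, 126, 297]) cube([77, 873, 25]);
translate([1132, 126, 297]) cube([77, 873, 25]);
translate([1294, 126, 297]) cube([77, 873, 25]);
translate([1456, 126, 297]) cube([77, 873, 25]);
translate([1618, 126, 297]) cube([77, 873, 25]);
translate([1780, 126, 297]) cube([77, 873, 25]);
translate([1942, 126, 297]) cube([77, 873, 25]);


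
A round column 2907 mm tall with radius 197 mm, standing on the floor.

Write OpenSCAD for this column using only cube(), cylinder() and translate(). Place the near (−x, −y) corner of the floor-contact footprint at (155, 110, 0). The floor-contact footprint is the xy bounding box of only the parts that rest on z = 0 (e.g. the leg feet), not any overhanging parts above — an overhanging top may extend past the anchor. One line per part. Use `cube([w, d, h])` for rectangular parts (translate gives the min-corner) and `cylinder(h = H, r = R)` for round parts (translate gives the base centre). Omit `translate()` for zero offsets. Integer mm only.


translate([352, 307, 0]) cylinder(h = 2907, r = 197);


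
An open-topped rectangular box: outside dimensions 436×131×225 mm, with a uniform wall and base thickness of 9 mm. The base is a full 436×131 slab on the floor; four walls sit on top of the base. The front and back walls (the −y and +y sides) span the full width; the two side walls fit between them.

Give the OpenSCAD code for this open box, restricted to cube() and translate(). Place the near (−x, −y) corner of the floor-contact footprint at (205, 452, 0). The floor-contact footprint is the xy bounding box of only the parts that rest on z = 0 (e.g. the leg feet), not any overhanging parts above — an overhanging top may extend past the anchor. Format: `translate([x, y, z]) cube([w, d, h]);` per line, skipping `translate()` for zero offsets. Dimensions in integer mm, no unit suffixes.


translate([205, 452, 0]) cube([436, 131, 9]);
translate([205, 452, 9]) cube([436, 9, 216]);
translate([205, 574, 9]) cube([436, 9, 216]);
translate([205, 461, 9]) cube([9, 113, 216]);
translate([632, 461, 9]) cube([9, 113, 216]);


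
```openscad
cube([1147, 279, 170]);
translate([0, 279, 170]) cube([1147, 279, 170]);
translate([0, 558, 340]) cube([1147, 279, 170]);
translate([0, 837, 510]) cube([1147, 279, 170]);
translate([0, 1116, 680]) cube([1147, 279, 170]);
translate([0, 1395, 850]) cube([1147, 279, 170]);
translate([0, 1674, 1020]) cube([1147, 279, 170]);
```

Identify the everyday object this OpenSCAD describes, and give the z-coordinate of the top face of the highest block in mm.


A staircase. The total rise is 1190 mm.

7 identical blocks, each offset up and back from the previous — a staircase. Each step is 170 mm tall and there are 7 of them, so the total rise is 7 × 170 = 1190 mm.


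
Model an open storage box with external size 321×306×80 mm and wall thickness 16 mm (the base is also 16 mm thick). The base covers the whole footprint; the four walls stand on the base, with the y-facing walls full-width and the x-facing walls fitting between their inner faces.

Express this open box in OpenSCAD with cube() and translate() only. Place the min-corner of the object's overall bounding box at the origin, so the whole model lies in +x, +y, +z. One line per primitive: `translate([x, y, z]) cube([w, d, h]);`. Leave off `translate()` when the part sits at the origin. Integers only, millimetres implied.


cube([321, 306, 16]);
translate([0, 0, 16]) cube([321, 16, 64]);
translate([0, 290, 16]) cube([321, 16, 64]);
translate([0, 16, 16]) cube([16, 274, 64]);
translate([305, 16, 16]) cube([16, 274, 64]);


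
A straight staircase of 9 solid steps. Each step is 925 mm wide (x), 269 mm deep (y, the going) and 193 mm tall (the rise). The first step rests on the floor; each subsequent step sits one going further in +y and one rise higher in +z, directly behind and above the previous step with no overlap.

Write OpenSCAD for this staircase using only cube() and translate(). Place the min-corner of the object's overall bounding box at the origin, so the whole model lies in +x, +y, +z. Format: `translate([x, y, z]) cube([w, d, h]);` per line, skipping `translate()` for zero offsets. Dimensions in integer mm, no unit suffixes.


cube([925, 269, 193]);
translate([0, 269, 193]) cube([925, 269, 193]);
translate([0, 538, 386]) cube([925, 269, 193]);
translate([0, 807, 579]) cube([925, 269, 193]);
translate([0, 1076, 772]) cube([925, 269, 193]);
translate([0, 1345, 965]) cube([925, 269, 193]);
translate([0, 1614, 1158]) cube([925, 269, 193]);
translate([0, 1883, 1351]) cube([925, 269, 193]);
translate([0, 2152, 1544]) cube([925, 269, 193]);


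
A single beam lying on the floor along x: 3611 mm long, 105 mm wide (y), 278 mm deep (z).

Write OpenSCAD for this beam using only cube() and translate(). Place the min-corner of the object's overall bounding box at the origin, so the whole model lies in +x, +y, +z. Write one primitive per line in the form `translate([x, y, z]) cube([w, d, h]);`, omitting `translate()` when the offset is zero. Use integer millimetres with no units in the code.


cube([3611, 105, 278]);


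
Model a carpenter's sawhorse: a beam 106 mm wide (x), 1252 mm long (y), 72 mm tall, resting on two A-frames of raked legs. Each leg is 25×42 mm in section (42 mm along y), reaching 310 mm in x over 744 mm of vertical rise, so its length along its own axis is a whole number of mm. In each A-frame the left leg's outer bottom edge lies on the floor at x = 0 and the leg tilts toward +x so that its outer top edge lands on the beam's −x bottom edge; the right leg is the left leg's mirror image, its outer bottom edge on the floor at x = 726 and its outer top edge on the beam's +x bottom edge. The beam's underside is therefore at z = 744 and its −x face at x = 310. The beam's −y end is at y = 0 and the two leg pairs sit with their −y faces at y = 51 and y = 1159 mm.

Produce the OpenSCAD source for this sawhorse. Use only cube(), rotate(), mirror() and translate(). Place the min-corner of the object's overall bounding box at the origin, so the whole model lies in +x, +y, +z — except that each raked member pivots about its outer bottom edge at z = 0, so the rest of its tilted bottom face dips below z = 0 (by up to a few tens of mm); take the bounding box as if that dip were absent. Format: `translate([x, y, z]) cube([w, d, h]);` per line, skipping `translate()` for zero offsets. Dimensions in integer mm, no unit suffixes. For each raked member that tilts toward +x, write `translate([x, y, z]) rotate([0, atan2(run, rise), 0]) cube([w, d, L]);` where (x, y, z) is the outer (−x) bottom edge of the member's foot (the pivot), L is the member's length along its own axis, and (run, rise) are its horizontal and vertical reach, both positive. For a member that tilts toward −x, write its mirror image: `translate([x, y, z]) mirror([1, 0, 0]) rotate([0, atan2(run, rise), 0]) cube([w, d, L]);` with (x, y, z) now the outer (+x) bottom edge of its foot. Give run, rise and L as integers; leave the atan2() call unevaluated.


translate([310, 0, 744]) cube([106, 1252, 72]);
translate([0, 51, 0]) rotate([0, atan2(310, 744), 0]) cube([25, 42, 806]);
translate([726, 51, 0]) mirror([1, 0, 0]) rotate([0, atan2(310, 744), 0]) cube([25, 42, 806]);
translate([0, 1159, 0]) rotate([0, atan2(310, 744), 0]) cube([25, 42, 806]);
translate([726, 1159, 0]) mirror([1, 0, 0]) rotate([0, atan2(310, 744), 0]) cube([25, 42, 806]);


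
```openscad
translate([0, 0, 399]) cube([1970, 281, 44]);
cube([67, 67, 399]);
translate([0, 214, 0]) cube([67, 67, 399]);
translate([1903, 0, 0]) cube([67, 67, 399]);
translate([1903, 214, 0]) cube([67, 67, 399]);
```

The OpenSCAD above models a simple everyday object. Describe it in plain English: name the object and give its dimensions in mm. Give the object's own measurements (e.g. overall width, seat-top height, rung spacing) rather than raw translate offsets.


A bench: a 1970×281 mm seat slab, 44 mm thick, top at z = 443 mm, on four 67×67 mm square legs flush with the seat corners and standing on z = 0.


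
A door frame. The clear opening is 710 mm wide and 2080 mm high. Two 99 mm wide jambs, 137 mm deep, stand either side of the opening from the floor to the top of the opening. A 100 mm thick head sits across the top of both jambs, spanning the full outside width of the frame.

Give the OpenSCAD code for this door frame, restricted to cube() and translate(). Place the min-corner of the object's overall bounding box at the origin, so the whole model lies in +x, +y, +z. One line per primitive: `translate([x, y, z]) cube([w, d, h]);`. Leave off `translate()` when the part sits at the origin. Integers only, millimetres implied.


cube([99, 137, 2080]);
translate([809, 0, 0]) cube([99, 137, 2080]);
translate([0, 0, 2080]) cube([908, 137, 100]);


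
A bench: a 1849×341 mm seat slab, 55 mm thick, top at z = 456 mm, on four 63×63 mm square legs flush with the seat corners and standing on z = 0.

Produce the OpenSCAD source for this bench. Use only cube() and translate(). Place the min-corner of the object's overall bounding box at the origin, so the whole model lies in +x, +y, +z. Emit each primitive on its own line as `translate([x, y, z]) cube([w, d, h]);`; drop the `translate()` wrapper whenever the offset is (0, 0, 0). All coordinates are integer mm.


translate([0, 0, 401]) cube([1849, 341, 55]);
cube([63, 63, 401]);
translate([0, 278, 0]) cube([63, 63, 401]);
translate([1786, 0, 0]) cube([63, 63, 401]);
translate([1786, 278, 0]) cube([63, 63, 401]);


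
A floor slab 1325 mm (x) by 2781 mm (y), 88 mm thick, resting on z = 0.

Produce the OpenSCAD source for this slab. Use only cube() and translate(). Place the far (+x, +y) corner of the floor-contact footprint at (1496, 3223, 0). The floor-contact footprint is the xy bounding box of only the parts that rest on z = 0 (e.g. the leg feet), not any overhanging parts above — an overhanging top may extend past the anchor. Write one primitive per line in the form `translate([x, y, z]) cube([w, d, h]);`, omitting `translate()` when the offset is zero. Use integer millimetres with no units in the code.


translate([171, 442, 0]) cube([1325, 2781, 88]);


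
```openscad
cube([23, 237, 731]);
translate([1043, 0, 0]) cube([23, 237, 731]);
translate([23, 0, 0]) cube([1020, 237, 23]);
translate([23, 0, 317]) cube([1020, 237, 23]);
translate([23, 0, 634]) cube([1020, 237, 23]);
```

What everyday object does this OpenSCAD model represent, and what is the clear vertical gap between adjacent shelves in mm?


A bookshelf. The clear shelf gap is 294 mm.

Two tall side panels with 3 horizontal boards between them — a bookshelf. The first two shelf undersides are at z = 0 and z = 317; with shelf thickness 23, the clear gap is 317 − 0 − 23 = 294 mm.


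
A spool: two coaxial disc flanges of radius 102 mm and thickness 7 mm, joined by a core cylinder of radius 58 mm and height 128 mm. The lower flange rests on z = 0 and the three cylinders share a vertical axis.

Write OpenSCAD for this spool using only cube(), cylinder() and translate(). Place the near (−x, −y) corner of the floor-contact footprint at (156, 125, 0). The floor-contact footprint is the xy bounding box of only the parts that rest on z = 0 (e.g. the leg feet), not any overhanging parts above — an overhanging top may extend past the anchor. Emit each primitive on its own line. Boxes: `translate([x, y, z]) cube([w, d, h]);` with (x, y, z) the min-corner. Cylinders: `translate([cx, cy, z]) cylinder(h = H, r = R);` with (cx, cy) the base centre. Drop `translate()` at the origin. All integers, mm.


translate([258, 227, 0]) cylinder(h = 7, r = 102);
translate([258, 227, 7]) cylinder(h = 128, r = 58);
translate([258, 227, 135]) cylinder(h = 7, r = 102);


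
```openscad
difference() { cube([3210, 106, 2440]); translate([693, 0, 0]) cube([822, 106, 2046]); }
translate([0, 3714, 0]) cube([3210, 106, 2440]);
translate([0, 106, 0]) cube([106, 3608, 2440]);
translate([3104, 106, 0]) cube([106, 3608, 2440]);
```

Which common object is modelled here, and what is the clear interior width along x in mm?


A single room. The interior width is 2998 mm.

Four walls enclosing a rectangle with a door in the front wall — a room. Outside width 3210 minus two 106 mm walls gives 2998 mm.


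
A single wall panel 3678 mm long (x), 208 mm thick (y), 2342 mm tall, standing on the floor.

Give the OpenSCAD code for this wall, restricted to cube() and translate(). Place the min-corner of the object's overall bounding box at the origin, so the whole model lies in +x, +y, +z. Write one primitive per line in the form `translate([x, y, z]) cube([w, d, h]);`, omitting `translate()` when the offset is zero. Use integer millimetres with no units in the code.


cube([3678, 208, 2342]);


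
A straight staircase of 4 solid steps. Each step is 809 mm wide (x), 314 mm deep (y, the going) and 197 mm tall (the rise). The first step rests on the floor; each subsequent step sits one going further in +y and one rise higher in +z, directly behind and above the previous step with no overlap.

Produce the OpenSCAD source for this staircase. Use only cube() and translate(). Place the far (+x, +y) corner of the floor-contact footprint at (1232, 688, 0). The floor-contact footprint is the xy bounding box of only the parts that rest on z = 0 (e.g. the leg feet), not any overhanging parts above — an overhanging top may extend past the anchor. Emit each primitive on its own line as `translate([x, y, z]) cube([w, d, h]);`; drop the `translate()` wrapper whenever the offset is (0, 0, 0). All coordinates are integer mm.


translate([423, 374, 0]) cube([809, 314, 197]);
translate([423, 688, 197]) cube([809, 314, 197]);
translate([423, 1002, 394]) cube([809, 314, 197]);
translate([423, 1316, 591]) cube([809, 314, 197]);


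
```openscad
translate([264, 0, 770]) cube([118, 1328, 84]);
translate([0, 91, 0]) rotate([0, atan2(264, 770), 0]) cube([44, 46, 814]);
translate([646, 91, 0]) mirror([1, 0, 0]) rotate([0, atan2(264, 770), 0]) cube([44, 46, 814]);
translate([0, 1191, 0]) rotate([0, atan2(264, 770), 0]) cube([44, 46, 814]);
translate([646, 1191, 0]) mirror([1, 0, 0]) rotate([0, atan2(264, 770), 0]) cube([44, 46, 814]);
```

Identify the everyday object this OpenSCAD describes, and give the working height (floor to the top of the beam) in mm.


A sawhorse. The overall height is 854 mm.

A beam across two mirrored pairs of raked legs — a sawhorse. The beam's underside is at z = 770 (matching the legs' vertical rise in atan2(264, 770)) and the beam is 84 mm tall, so its top is at 770 + 84 = 854 mm. The raked legs top out at the beam's underside, so that is the highest point.


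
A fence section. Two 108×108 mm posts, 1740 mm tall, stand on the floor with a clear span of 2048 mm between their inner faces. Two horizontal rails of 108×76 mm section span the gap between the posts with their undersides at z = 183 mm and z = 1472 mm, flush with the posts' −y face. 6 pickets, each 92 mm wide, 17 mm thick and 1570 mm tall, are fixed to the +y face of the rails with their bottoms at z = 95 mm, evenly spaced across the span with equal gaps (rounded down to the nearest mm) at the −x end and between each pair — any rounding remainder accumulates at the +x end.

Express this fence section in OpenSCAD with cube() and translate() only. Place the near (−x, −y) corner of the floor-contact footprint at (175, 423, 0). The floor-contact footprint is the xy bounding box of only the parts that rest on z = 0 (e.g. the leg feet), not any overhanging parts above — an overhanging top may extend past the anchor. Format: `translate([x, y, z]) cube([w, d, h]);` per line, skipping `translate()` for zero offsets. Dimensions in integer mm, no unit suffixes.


translate([175, 423, 0]) cube([108, 108, 1740]);
translate([2331, 423, 0]) cube([108, 108, 1740]);
translate([283, 423, 183]) cube([2048, 108, 76]);
translate([283, 423, 1472]) cube([2048, 108, 76]);
translate([496, 531, 95]) cube([92, 17, 1570]);
translate([801, 531, 95]) cube([92, 17, 1570]);
translate([1106, 531, 95]) cube([92, 17, 1570]);
translate([1411, 531, 95]) cube([92, 17, 1570]);
translate([1716, 531, 95]) cube([92, 17, 1570]);
translate([2021, 531, 95]) cube([92, 17, 1570]);


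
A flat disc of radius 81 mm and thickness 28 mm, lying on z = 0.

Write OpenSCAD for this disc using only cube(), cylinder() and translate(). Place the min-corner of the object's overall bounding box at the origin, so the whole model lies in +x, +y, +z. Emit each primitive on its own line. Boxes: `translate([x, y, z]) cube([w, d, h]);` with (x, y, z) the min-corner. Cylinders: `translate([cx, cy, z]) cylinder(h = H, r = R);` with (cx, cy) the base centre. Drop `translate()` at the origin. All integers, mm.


translate([81, 81, 0]) cylinder(h = 28, r = 81);


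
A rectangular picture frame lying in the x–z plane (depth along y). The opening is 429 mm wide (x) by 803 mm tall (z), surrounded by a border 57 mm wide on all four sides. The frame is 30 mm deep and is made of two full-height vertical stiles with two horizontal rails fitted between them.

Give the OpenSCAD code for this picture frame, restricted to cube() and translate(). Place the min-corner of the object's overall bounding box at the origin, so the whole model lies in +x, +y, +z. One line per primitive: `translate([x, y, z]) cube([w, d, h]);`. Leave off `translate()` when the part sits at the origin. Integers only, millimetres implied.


cube([57, 30, 917]);
translate([486, 0, 0]) cube([57, 30, 917]);
translate([57, 0, 0]) cube([429, 30, 57]);
translate([57, 0, 860]) cube([429, 30, 57]);


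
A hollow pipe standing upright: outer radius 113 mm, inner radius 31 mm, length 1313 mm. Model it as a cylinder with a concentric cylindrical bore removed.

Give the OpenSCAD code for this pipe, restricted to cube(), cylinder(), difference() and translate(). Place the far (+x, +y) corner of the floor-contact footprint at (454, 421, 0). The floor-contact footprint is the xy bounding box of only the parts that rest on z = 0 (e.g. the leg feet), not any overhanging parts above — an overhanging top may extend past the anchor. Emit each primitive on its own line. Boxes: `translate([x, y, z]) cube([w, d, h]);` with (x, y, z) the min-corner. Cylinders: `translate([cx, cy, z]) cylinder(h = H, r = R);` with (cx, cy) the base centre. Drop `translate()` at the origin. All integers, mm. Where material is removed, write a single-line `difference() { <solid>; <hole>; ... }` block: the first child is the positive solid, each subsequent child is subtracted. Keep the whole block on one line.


difference() { translate([341, 308, 0]) cylinder(h = 1313, r = 113); translate([341, 308, 0]) cylinder(h = 1313, r = 31); }


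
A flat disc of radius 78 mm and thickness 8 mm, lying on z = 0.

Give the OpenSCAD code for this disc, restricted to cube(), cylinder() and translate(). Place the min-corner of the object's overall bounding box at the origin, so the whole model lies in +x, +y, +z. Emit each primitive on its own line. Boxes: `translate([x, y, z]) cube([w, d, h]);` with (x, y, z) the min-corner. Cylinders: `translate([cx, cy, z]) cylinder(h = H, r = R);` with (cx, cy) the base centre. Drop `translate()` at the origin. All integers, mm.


translate([78, 78, 0]) cylinder(h = 8, r = 78);


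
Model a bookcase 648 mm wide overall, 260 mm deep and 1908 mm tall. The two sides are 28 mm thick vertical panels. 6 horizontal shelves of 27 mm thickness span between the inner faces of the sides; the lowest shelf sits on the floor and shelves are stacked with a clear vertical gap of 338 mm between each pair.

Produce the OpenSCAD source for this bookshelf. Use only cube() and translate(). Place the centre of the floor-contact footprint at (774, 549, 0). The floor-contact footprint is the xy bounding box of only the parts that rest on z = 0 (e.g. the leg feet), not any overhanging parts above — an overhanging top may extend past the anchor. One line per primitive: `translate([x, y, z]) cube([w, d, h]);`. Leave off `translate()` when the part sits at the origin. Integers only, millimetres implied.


translate([450, 419, 0]) cube([28, 260, 1908]);
translate([1070, 419, 0]) cube([28, 260, 1908]);
translate([478, 419, 0]) cube([592, 260, 27]);
translate([478, 419, 365]) cube([592, 260, 27]);
translate([478, 419, 730]) cube([592, 260, 27]);
translate([478, 419, 1095]) cube([592, 260, 27]);
translate([478, 419, 1460]) cube([592, 260, 27]);
translate([478, 419, 1825]) cube([592, 260, 27]);


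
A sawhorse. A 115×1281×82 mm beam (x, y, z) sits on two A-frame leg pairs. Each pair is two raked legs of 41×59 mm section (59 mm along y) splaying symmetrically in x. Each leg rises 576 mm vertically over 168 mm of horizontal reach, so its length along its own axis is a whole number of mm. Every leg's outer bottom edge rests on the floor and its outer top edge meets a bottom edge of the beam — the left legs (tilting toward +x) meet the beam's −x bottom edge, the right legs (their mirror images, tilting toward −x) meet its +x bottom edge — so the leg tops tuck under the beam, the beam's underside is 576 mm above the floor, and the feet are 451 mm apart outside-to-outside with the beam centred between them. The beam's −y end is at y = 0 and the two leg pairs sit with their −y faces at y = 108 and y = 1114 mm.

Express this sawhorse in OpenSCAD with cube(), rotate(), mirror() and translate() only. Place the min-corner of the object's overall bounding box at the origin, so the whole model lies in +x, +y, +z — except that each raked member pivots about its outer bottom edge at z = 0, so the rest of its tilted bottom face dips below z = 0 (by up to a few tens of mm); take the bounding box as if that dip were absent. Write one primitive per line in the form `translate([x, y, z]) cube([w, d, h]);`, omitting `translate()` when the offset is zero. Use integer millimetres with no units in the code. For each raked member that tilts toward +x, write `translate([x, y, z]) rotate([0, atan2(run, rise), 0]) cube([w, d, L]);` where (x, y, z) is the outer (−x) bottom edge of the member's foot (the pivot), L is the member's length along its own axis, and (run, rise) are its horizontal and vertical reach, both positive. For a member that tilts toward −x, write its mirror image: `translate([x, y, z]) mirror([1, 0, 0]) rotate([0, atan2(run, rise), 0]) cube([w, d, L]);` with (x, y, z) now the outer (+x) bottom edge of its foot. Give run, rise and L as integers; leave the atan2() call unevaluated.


// leg length = √(168² + 576²) = 600
// right-leg outer foot x = 2·168 + 115 = 451
// beam min-corner = (168, 0, 576)
translate([168, 0, 576]) cube([115, 1281, 82]);
translate([0, 108, 0]) rotate([0, atan2(168, 576), 0]) cube([41, 59, 600]);
translate([451, 108, 0]) mirror([1, 0, 0]) rotate([0, atan2(168, 576), 0]) cube([41, 59, 600]);
translate([0, 1114, 0]) rotate([0, atan2(168, 576), 0]) cube([41, 59, 600]);
translate([451, 1114, 0]) mirror([1, 0, 0]) rotate([0, atan2(168, 576), 0]) cube([41, 59, 600]);


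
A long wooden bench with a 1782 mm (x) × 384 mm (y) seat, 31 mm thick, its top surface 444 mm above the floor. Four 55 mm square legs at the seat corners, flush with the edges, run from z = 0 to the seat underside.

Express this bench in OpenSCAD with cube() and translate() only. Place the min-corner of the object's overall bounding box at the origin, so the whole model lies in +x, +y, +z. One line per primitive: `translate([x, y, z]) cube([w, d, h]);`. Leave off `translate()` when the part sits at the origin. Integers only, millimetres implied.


translate([0, 0, 413]) cube([1782, 384, 31]);
cube([55, 55, 413]);
translate([0, 329, 0]) cube([55, 55, 413]);
translate([1727, 0, 0]) cube([55, 55, 413]);
translate([1727, 329, 0]) cube([55, 55, 413]);


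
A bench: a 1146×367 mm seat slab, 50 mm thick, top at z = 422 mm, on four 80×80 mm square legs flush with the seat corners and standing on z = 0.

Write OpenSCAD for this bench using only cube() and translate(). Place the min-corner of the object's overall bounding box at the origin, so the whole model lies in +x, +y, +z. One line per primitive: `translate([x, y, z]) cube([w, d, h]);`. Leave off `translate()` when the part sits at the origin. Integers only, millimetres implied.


translate([0, 0, 372]) cube([1146, 367, 50]);
cube([80, 80, 372]);
translate([0, 287, 0]) cube([80, 80, 372]);
translate([1066, 0, 0]) cube([80, 80, 372]);
translate([1066, 287, 0]) cube([80, 80, 372]);


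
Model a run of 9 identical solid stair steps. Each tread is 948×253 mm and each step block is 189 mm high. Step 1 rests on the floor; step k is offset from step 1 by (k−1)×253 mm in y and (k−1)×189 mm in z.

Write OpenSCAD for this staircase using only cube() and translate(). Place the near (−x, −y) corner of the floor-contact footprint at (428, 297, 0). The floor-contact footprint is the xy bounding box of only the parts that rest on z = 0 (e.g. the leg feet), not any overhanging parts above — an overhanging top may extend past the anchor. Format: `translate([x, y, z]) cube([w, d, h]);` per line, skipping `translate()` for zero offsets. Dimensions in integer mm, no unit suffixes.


translate([428, 297, 0]) cube([948, 253, 189]);
translate([428, 550, 189]) cube([948, 253, 189]);
translate([428, 803, 378]) cube([948, 253, 189]);
translate([428, 1056, 567]) cube([948, 253, 189]);
translate([428, 1309, 756]) cube([948, 253, 189]);
translate([428, 1562, 945]) cube([948, 253, 189]);
translate([428, 1815, 1134]) cube([948, 253, 189]);
translate([428, 2068, 1323]) cube([948, 253, 189]);
translate([428, 2321, 1512]) cube([948, 253, 189]);


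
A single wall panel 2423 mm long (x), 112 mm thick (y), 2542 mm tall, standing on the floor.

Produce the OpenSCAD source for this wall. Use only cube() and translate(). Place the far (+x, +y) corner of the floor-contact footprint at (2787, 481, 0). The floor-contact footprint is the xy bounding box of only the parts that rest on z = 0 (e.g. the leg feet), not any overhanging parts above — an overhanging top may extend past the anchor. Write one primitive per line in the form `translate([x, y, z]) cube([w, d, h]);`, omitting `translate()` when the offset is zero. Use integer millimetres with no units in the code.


translate([364, 369, 0]) cube([2423, 112, 2542]);


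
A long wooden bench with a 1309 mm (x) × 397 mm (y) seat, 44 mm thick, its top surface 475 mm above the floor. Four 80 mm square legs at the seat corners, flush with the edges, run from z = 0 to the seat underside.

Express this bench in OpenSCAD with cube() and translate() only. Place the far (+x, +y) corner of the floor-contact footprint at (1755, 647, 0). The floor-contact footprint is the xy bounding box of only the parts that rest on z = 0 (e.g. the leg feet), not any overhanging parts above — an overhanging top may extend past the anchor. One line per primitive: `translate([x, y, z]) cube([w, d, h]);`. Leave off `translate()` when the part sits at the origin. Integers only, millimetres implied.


translate([446, 250, 431]) cube([1309, 397, 44]);
translate([446, 250, 0]) cube([80, 80, 431]);
translate([446, 567, 0]) cube([80, 80, 431]);
translate([1675, 250, 0]) cube([80, 80, 431]);
translate([1675, 567, 0]) cube([80, 80, 431]);


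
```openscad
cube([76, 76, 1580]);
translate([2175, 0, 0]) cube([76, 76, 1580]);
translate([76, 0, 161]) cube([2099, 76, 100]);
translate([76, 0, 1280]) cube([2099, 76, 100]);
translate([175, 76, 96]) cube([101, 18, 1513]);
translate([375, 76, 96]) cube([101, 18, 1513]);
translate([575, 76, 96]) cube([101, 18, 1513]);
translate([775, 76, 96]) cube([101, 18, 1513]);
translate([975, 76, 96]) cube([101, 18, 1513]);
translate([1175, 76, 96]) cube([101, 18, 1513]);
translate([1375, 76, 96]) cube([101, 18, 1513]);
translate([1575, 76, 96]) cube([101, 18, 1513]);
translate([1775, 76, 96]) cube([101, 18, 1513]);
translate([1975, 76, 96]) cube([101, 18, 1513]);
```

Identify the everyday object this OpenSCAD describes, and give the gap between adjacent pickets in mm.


A fence section. The picket gap is 99 mm.

Two posts, two rails, 10 pickets — a fence section. Span 2099 mm holds 10 pickets of 101 mm with 11 equal gaps: ⌊(2099 − 10·101) / 11⌋ = 99 mm.
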